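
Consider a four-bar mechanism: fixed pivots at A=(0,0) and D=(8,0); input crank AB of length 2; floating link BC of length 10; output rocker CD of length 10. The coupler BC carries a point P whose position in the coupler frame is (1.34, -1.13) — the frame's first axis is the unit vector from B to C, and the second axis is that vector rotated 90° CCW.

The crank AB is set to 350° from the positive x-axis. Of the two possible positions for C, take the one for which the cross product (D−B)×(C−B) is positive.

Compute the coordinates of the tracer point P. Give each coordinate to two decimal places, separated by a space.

3.40 0.67

A=(0,0), D=(8.00,0)
B = A + 2.00·(cos350°, sin350°) = (1.9696, -0.3473)
|BD| = 6.0404
circle(B,10.00) ∩ circle(D,10.00): a=3.0202, h=9.5330
  candidates: C₊=(4.4367,9.3436) cross=57.583; C₋=(5.5329,-9.6909) cross=-57.583
  mode + wants cross > 0 → take C=(4.4367,9.3436) (cross=57.583)
ex = (C−B)/|BC| = (0.2467,0.9691); ey = (-0.9691,0.2467)
P = B + 1.34·ex + -1.13·ey = (3.3953,0.6725)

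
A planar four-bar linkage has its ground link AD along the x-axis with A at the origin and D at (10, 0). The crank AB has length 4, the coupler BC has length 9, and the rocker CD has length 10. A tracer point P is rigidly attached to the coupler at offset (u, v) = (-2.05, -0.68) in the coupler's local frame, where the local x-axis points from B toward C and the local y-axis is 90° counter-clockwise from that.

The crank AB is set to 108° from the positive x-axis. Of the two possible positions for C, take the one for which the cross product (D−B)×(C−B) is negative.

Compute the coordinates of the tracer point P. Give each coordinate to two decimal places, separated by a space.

A=(0,0), D=(10.00,0)
B = A + 4.00·(cos108°, sin108°) = (-1.2361, 3.8042)
|BD| = 11.8626
circle(B,9.00) ∩ circle(D,10.00): a=5.1305, h=7.3945
  candidates: C₊=(5.9948,9.1629) cross=87.718; C₋=(1.2521,-4.8450) cross=-87.718
  mode - wants cross < 0 → take C=(1.2521,-4.8450) (cross=-87.718)
ex = (C−B)/|BC| = (0.2765,-0.9610); ey = (0.9610,0.2765)
P = B + -2.05·ex + -0.68·ey = (-2.4563,5.5863)

-2.46 5.59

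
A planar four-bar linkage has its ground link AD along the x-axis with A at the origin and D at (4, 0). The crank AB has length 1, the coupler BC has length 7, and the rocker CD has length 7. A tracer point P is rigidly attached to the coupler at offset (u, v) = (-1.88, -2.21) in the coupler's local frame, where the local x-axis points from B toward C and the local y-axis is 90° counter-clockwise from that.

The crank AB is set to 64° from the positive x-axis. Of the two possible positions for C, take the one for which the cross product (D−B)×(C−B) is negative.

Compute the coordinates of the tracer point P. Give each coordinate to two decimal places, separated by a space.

A=(0,0), D=(4.00,0)
B = A + 1.00·(cos64°, sin64°) = (0.4384, 0.8988)
|BD| = 3.6733
circle(B,7.00) ∩ circle(D,7.00): a=1.8366, h=6.7548
  candidates: C₊=(3.8720,6.9988) cross=24.812; C₋=(0.5664,-6.1000) cross=-24.812
  mode - wants cross < 0 → take C=(0.5664,-6.1000) (cross=-24.812)
ex = (C−B)/|BC| = (0.0183,-0.9998); ey = (0.9998,0.0183)
P = B + -1.88·ex + -2.21·ey = (-1.8056,2.7381)

-1.81 2.74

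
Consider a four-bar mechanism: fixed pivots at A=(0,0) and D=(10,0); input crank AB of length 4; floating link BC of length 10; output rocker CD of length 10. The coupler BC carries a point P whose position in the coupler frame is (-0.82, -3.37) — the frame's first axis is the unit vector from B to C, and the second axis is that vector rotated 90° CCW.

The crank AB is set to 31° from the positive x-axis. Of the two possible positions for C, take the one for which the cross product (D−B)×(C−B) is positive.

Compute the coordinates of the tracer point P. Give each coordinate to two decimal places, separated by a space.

5.60 -0.64

A=(0,0), D=(10.00,0)
B = A + 4.00·(cos31°, sin31°) = (3.4287, 2.0602)
|BD| = 6.8867
circle(B,10.00) ∩ circle(D,10.00): a=3.4433, h=9.3885
  candidates: C₊=(9.5229,9.9886) cross=64.656; C₋=(3.9058,-7.9285) cross=-64.656
  mode + wants cross > 0 → take C=(9.5229,9.9886) (cross=64.656)
ex = (C−B)/|BC| = (0.6094,0.7928); ey = (-0.7928,0.6094)
P = B + -0.82·ex + -3.37·ey = (5.6008,-0.6437)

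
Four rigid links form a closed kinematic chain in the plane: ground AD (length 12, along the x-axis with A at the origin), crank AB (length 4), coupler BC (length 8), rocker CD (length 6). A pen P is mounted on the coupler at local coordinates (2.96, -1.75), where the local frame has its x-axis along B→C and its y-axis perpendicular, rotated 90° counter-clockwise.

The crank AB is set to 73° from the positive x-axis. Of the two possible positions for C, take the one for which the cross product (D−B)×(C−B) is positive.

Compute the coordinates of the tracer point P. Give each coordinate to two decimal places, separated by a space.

4.39 2.62

A=(0,0), D=(12.00,0)
B = A + 4.00·(cos73°, sin73°) = (1.1695, 3.8252)
|BD| = 11.4862
circle(B,8.00) ∩ circle(D,6.00): a=6.9619, h=3.9410
  candidates: C₊=(9.0465,5.2227) cross=45.267; C₋=(6.4216,-2.2093) cross=-45.267
  mode + wants cross > 0 → take C=(9.0465,5.2227) (cross=45.267)
ex = (C−B)/|BC| = (0.9846,0.1747); ey = (-0.1747,0.9846)
P = B + 2.96·ex + -1.75·ey = (4.3897,2.6192)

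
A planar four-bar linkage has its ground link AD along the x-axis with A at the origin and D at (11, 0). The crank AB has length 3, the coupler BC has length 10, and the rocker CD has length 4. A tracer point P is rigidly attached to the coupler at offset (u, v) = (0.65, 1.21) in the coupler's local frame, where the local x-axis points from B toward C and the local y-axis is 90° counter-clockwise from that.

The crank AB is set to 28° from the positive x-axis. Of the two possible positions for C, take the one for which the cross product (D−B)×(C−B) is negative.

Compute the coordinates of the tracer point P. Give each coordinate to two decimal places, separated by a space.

3.85 2.07

A=(0,0), D=(11.00,0)
B = A + 3.00·(cos28°, sin28°) = (2.6488, 1.4084)
|BD| = 8.4691
circle(B,10.00) ∩ circle(D,4.00): a=9.1938, h=3.9338
  candidates: C₊=(12.3688,3.7585) cross=33.316; C₋=(11.0604,-3.9995) cross=-33.316
  mode - wants cross < 0 → take C=(11.0604,-3.9995) (cross=-33.316)
ex = (C−B)/|BC| = (0.8412,-0.5408); ey = (0.5408,0.8412)
P = B + 0.65·ex + 1.21·ey = (3.8500,2.0747)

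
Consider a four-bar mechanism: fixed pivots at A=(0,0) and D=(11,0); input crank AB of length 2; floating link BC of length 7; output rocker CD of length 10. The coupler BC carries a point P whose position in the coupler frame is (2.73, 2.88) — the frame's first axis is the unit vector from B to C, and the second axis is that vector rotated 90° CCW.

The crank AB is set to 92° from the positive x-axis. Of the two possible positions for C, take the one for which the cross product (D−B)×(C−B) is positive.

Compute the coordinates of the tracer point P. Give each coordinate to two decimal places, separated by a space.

-0.60 5.93

A=(0,0), D=(11.00,0)
B = A + 2.00·(cos92°, sin92°) = (-0.0698, 1.9988)
|BD| = 11.2488
circle(B,7.00) ∩ circle(D,10.00): a=3.3575, h=6.1422
  candidates: C₊=(4.3257,7.4467) cross=69.093; C₋=(2.1429,-4.6423) cross=-69.093
  mode + wants cross > 0 → take C=(4.3257,7.4467) (cross=69.093)
ex = (C−B)/|BC| = (0.6279,0.7783); ey = (-0.7783,0.6279)
P = B + 2.73·ex + 2.88·ey = (-0.5970,5.9319)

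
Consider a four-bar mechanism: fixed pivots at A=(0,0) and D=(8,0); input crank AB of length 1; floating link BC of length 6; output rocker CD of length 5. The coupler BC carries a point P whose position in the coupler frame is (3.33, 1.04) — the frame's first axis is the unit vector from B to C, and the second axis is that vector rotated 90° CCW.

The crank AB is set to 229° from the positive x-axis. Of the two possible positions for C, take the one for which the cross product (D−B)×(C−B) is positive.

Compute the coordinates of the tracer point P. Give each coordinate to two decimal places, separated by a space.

1.28 2.15

A=(0,0), D=(8.00,0)
B = A + 1.00·(cos229°, sin229°) = (-0.6561, -0.7547)
|BD| = 8.6889
circle(B,6.00) ∩ circle(D,5.00): a=4.9774, h=3.3504
  candidates: C₊=(4.0116,3.0153) cross=29.111; C₋=(4.5936,-3.6601) cross=-29.111
  mode + wants cross > 0 → take C=(4.0116,3.0153) (cross=29.111)
ex = (C−B)/|BC| = (0.7779,0.6283); ey = (-0.6283,0.7779)
P = B + 3.33·ex + 1.04·ey = (1.2810,2.1467)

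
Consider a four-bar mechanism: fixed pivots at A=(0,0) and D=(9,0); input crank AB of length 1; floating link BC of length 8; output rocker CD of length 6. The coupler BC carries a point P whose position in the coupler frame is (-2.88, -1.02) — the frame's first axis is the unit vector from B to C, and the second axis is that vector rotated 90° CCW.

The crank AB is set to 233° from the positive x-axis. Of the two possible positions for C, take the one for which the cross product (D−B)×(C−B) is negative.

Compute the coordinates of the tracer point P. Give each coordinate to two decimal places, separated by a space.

-3.56 -0.05

A=(0,0), D=(9.00,0)
B = A + 1.00·(cos233°, sin233°) = (-0.6018, -0.7986)
|BD| = 9.6350
circle(B,8.00) ∩ circle(D,6.00): a=6.2705, h=4.9679
  candidates: C₊=(5.2353,4.6720) cross=47.866; C₋=(6.0589,-5.2297) cross=-47.866
  mode - wants cross < 0 → take C=(6.0589,-5.2297) (cross=-47.866)
ex = (C−B)/|BC| = (0.8326,-0.5539); ey = (0.5539,0.8326)
P = B + -2.88·ex + -1.02·ey = (-3.5646,-0.0527)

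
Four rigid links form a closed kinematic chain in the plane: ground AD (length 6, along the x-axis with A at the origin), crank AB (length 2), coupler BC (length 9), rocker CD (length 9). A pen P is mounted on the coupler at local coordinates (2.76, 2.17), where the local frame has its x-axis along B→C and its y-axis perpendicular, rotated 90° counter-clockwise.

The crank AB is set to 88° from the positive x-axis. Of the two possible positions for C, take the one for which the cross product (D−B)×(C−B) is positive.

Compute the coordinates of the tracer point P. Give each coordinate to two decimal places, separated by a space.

A=(0,0), D=(6.00,0)
B = A + 2.00·(cos88°, sin88°) = (0.0698, 1.9988)
|BD| = 6.2580
circle(B,9.00) ∩ circle(D,9.00): a=3.1290, h=8.4386
  candidates: C₊=(5.7302,8.9960) cross=52.808; C₋=(0.3396,-6.9972) cross=-52.808
  mode + wants cross > 0 → take C=(5.7302,8.9960) (cross=52.808)
ex = (C−B)/|BC| = (0.6289,0.7775); ey = (-0.7775,0.6289)
P = B + 2.76·ex + 2.17·ey = (0.1185,5.5094)

0.12 5.51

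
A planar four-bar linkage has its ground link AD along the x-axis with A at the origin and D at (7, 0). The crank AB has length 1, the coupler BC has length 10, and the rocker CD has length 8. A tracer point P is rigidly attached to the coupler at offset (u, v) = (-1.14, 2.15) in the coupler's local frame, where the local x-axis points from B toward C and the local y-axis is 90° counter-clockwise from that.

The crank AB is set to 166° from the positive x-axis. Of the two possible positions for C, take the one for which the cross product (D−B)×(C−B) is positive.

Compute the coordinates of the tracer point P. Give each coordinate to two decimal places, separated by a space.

A=(0,0), D=(7.00,0)
B = A + 1.00·(cos166°, sin166°) = (-0.9703, 0.2419)
|BD| = 7.9740
circle(B,10.00) ∩ circle(D,8.00): a=6.2443, h=7.8108
  candidates: C₊=(5.5081,7.8597) cross=62.283; C₋=(5.0342,-7.7547) cross=-62.283
  mode + wants cross > 0 → take C=(5.5081,7.8597) (cross=62.283)
ex = (C−B)/|BC| = (0.6478,0.7618); ey = (-0.7618,0.6478)
P = B + -1.14·ex + 2.15·ey = (-3.3467,0.7664)

-3.35 0.77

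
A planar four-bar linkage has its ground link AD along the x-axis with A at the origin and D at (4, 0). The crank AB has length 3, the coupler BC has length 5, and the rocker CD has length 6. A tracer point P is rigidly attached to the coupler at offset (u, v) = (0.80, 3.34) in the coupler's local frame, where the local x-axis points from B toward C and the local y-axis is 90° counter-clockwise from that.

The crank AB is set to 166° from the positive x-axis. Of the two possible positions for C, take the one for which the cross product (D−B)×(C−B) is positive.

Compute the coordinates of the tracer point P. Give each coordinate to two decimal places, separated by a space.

A=(0,0), D=(4.00,0)
B = A + 3.00·(cos166°, sin166°) = (-2.9109, 0.7258)
|BD| = 6.9489
circle(B,5.00) ∩ circle(D,6.00): a=2.6830, h=4.2192
  candidates: C₊=(0.1981,4.6417) cross=29.319; C₋=(-0.6833,-3.7506) cross=-29.319
  mode + wants cross > 0 → take C=(0.1981,4.6417) (cross=29.319)
ex = (C−B)/|BC| = (0.6218,0.7832); ey = (-0.7832,0.6218)
P = B + 0.80·ex + 3.34·ey = (-5.0293,3.4291)

-5.03 3.43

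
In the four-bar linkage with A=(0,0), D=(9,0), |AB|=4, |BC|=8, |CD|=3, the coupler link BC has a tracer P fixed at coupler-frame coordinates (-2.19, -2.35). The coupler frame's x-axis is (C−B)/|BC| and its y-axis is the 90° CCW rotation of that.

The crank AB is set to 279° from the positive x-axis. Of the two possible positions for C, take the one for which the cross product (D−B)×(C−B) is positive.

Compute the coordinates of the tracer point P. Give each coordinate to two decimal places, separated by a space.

0.65 -7.16

A=(0,0), D=(9.00,0)
B = A + 4.00·(cos279°, sin279°) = (0.6257, -3.9508)
|BD| = 9.2594
circle(B,8.00) ∩ circle(D,3.00): a=7.5997, h=2.4990
  candidates: C₊=(6.4326,1.5520) cross=23.140; C₋=(8.5652,-2.9683) cross=-23.140
  mode + wants cross > 0 → take C=(6.4326,1.5520) (cross=23.140)
ex = (C−B)/|BC| = (0.7259,0.6878); ey = (-0.6878,0.7259)
P = B + -2.19·ex + -2.35·ey = (0.6525,-7.1629)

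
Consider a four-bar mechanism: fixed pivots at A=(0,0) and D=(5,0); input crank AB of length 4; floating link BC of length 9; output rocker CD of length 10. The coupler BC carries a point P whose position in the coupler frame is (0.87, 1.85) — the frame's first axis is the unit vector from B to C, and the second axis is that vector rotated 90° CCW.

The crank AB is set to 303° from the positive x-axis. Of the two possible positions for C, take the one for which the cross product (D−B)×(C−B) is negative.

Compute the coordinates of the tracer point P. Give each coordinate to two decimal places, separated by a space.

A=(0,0), D=(5.00,0)
B = A + 4.00·(cos303°, sin303°) = (2.1786, -3.3547)
|BD| = 4.3834
circle(B,9.00) ∩ circle(D,10.00): a=0.0245, h=9.0000
  candidates: C₊=(-4.6935,2.4570) cross=39.451; C₋=(9.0821,-9.1289) cross=-39.451
  mode - wants cross < 0 → take C=(9.0821,-9.1289) (cross=-39.451)
ex = (C−B)/|BC| = (0.7671,-0.6416); ey = (0.6416,0.7671)
P = B + 0.87·ex + 1.85·ey = (4.0328,-2.4938)

4.03 -2.49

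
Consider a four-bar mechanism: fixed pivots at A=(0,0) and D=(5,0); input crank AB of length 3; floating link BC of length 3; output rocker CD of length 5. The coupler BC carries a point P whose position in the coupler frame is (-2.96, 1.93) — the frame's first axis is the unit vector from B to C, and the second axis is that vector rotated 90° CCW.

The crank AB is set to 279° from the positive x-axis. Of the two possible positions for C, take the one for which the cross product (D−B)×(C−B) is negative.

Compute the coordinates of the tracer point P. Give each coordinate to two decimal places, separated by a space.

-0.98 0.26

A=(0,0), D=(5.00,0)
B = A + 3.00·(cos279°, sin279°) = (0.4693, -2.9631)
|BD| = 5.4136
circle(B,3.00) ∩ circle(D,5.00): a=1.2290, h=2.7367
  candidates: C₊=(0.0000,0.0000) cross=14.815; C₋=(2.9958,-4.5807) cross=-14.815
  mode - wants cross < 0 → take C=(2.9958,-4.5807) (cross=-14.815)
ex = (C−B)/|BC| = (0.8422,-0.5392); ey = (0.5392,0.8422)
P = B + -2.96·ex + 1.93·ey = (-0.9828,0.2584)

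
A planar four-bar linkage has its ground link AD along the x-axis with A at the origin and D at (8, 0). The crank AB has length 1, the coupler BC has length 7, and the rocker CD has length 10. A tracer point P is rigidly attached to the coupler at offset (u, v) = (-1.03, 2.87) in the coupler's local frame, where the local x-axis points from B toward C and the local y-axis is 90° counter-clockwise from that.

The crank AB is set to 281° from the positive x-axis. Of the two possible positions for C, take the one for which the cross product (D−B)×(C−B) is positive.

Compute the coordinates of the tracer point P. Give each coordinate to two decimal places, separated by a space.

A=(0,0), D=(8.00,0)
B = A + 1.00·(cos281°, sin281°) = (0.1908, -0.9816)
|BD| = 7.8706
circle(B,7.00) ∩ circle(D,10.00): a=0.6954, h=6.9654
  candidates: C₊=(0.0121,6.0161) cross=54.822; C₋=(1.7495,-7.8059) cross=-54.822
  mode + wants cross > 0 → take C=(0.0121,6.0161) (cross=54.822)
ex = (C−B)/|BC| = (-0.0255,0.9997); ey = (-0.9997,-0.0255)
P = B + -1.03·ex + 2.87·ey = (-2.6520,-2.0846)

-2.65 -2.08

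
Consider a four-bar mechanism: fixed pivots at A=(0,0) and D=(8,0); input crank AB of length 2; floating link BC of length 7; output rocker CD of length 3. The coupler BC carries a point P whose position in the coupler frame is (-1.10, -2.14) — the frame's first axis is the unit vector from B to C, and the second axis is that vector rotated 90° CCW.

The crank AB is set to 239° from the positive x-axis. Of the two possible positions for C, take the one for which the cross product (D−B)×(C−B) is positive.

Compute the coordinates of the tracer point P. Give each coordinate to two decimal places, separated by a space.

-1.10 -4.12

A=(0,0), D=(8.00,0)
B = A + 2.00·(cos239°, sin239°) = (-1.0301, -1.7143)
|BD| = 9.1914
circle(B,7.00) ∩ circle(D,3.00): a=6.7716, h=1.7734
  candidates: C₊=(5.2920,1.2910) cross=16.300; C₋=(5.9535,-2.1936) cross=-16.300
  mode + wants cross > 0 → take C=(5.2920,1.2910) (cross=16.300)
ex = (C−B)/|BC| = (0.9031,0.4293); ey = (-0.4293,0.9031)
P = B + -1.10·ex + -2.14·ey = (-1.1048,-4.1193)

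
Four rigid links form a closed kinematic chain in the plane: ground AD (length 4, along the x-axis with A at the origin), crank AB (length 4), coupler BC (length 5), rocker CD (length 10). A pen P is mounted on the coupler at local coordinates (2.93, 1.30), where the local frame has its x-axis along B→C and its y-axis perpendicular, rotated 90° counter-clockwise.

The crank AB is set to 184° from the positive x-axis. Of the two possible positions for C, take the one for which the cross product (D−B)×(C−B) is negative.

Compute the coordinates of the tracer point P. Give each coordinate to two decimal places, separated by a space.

A=(0,0), D=(4.00,0)
B = A + 4.00·(cos184°, sin184°) = (-3.9903, -0.2790)
|BD| = 7.9951
circle(B,5.00) ∩ circle(D,10.00): a=-0.6928, h=4.9518
  candidates: C₊=(-4.8554,4.6456) cross=39.590; C₋=(-4.5098,-5.2520) cross=-39.590
  mode - wants cross < 0 → take C=(-4.5098,-5.2520) (cross=-39.590)
ex = (C−B)/|BC| = (-0.1039,-0.9946); ey = (0.9946,-0.1039)
P = B + 2.93·ex + 1.30·ey = (-3.0018,-3.3282)

-3.00 -3.33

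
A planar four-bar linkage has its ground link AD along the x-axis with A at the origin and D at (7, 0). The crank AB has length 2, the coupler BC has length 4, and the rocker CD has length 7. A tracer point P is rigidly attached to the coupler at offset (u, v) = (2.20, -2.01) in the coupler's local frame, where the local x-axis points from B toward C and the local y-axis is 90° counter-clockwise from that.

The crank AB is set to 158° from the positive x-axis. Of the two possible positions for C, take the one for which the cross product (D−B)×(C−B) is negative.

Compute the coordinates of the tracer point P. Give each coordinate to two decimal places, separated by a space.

-2.22 -2.21

A=(0,0), D=(7.00,0)
B = A + 2.00·(cos158°, sin158°) = (-1.8544, 0.7492)
|BD| = 8.8860
circle(B,4.00) ∩ circle(D,7.00): a=2.5862, h=3.0515
  candidates: C₊=(0.9799,3.5718) cross=27.116; C₋=(0.4653,-2.5095) cross=-27.116
  mode - wants cross < 0 → take C=(0.4653,-2.5095) (cross=-27.116)
ex = (C−B)/|BC| = (0.5799,-0.8147); ey = (0.8147,0.5799)
P = B + 2.20·ex + -2.01·ey = (-2.2161,-2.2087)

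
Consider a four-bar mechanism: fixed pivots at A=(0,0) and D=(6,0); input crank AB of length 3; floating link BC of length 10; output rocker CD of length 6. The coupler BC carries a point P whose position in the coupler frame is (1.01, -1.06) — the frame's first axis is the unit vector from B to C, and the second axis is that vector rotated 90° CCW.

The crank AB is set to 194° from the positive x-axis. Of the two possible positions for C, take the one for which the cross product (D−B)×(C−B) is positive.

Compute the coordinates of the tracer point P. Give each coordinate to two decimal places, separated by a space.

A=(0,0), D=(6.00,0)
B = A + 3.00·(cos194°, sin194°) = (-2.9109, -0.7258)
|BD| = 8.9404
circle(B,10.00) ∩ circle(D,6.00): a=8.0495, h=5.9335
  candidates: C₊=(4.6303,5.8416) cross=53.048; C₋=(5.5937,-5.9862) cross=-53.048
  mode + wants cross > 0 → take C=(4.6303,5.8416) (cross=53.048)
ex = (C−B)/|BC| = (0.7541,0.6567); ey = (-0.6567,0.7541)
P = B + 1.01·ex + -1.06·ey = (-1.4531,-0.8618)

-1.45 -0.86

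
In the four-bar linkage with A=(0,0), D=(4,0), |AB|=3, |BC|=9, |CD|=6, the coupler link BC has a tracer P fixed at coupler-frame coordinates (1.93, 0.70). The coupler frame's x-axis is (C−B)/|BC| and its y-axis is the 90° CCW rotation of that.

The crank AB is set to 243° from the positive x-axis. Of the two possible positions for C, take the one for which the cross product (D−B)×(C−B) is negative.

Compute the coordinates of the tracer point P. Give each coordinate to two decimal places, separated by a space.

A=(0,0), D=(4.00,0)
B = A + 3.00·(cos243°, sin243°) = (-1.3620, -2.6730)
|BD| = 5.9913
circle(B,9.00) ∩ circle(D,6.00): a=6.7511, h=5.9517
  candidates: C₊=(2.0246,5.6655) cross=35.658; C₋=(7.3353,-4.9875) cross=-35.658
  mode - wants cross < 0 → take C=(7.3353,-4.9875) (cross=-35.658)
ex = (C−B)/|BC| = (0.9664,-0.2572); ey = (0.2572,0.9664)
P = B + 1.93·ex + 0.70·ey = (0.6831,-2.4929)

0.68 -2.49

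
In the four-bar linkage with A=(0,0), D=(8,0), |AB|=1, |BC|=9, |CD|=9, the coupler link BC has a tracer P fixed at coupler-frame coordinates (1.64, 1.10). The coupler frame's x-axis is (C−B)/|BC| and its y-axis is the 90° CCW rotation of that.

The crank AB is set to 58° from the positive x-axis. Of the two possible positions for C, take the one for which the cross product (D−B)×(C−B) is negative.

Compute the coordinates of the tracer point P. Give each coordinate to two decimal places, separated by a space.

2.09 -0.37

A=(0,0), D=(8.00,0)
B = A + 1.00·(cos58°, sin58°) = (0.5299, 0.8480)
|BD| = 7.5181
circle(B,9.00) ∩ circle(D,9.00): a=3.7590, h=8.1774
  candidates: C₊=(5.1874,8.5492) cross=61.478; C₋=(3.3425,-7.7012) cross=-61.478
  mode - wants cross < 0 → take C=(3.3425,-7.7012) (cross=-61.478)
ex = (C−B)/|BC| = (0.3125,-0.9499); ey = (0.9499,0.3125)
P = B + 1.64·ex + 1.10·ey = (2.0873,-0.3660)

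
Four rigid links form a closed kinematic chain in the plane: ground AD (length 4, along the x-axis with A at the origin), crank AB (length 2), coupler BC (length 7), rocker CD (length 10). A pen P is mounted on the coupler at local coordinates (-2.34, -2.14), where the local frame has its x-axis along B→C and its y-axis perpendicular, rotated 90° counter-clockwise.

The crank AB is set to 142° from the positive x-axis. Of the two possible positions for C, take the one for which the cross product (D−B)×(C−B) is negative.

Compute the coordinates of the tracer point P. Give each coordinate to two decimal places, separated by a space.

A=(0,0), D=(4.00,0)
B = A + 2.00·(cos142°, sin142°) = (-1.5760, 1.2313)
|BD| = 5.7104
circle(B,7.00) ∩ circle(D,10.00): a=-1.6104, h=6.8122
  candidates: C₊=(-1.6796,8.2306) cross=38.900; C₋=(-4.6175,-5.0734) cross=-38.900
  mode - wants cross < 0 → take C=(-4.6175,-5.0734) (cross=-38.900)
ex = (C−B)/|BC| = (-0.4345,-0.9007); ey = (0.9007,-0.4345)
P = B + -2.34·ex + -2.14·ey = (-2.4868,4.2687)

-2.49 4.27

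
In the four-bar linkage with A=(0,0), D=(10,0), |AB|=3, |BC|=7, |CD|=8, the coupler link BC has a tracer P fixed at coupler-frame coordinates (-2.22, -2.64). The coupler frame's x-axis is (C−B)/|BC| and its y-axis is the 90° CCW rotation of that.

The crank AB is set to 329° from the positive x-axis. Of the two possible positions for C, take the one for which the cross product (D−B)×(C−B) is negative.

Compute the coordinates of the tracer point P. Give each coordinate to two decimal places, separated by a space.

A=(0,0), D=(10.00,0)
B = A + 3.00·(cos329°, sin329°) = (2.5715, -1.5451)
|BD| = 7.5875
circle(B,7.00) ∩ circle(D,8.00): a=2.8053, h=6.4133
  candidates: C₊=(4.0120,5.3051) cross=48.661; C₋=(6.6240,-7.2528) cross=-48.661
  mode - wants cross < 0 → take C=(6.6240,-7.2528) (cross=-48.661)
ex = (C−B)/|BC| = (0.5789,-0.8154); ey = (0.8154,0.5789)
P = B + -2.22·ex + -2.64·ey = (-0.8663,-1.2633)

-0.87 -1.26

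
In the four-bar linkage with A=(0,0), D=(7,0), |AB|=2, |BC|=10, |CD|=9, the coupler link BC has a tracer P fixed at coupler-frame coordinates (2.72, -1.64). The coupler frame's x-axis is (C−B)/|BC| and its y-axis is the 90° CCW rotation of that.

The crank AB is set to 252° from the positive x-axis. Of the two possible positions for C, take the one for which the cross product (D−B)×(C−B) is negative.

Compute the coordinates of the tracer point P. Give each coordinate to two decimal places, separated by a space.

A=(0,0), D=(7.00,0)
B = A + 2.00·(cos252°, sin252°) = (-0.6180, -1.9021)
|BD| = 7.8519
circle(B,10.00) ∩ circle(D,9.00): a=5.1359, h=8.5804
  candidates: C₊=(2.2863,7.6669) cross=67.372; C₋=(6.4434,-8.9828) cross=-67.372
  mode - wants cross < 0 → take C=(6.4434,-8.9828) (cross=-67.372)
ex = (C−B)/|BC| = (0.7061,-0.7081); ey = (0.7081,0.7061)
P = B + 2.72·ex + -1.64·ey = (0.1415,-4.9861)

0.14 -4.99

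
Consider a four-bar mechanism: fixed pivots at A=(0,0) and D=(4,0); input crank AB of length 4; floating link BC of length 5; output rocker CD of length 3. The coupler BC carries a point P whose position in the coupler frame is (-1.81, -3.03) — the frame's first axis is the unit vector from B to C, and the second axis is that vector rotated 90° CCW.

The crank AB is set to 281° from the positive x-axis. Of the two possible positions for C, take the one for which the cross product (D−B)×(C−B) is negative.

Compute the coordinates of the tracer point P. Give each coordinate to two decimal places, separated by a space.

-0.15 -7.34

A=(0,0), D=(4.00,0)
B = A + 4.00·(cos281°, sin281°) = (0.7632, -3.9265)
|BD| = 5.0886
circle(B,5.00) ∩ circle(D,3.00): a=4.1164, h=2.8381
  candidates: C₊=(1.1917,1.0551) cross=14.442; C₋=(5.5716,-2.5554) cross=-14.442
  mode - wants cross < 0 → take C=(5.5716,-2.5554) (cross=-14.442)
ex = (C−B)/|BC| = (0.9617,0.2742); ey = (-0.2742,0.9617)
P = B + -1.81·ex + -3.03·ey = (-0.1465,-7.3367)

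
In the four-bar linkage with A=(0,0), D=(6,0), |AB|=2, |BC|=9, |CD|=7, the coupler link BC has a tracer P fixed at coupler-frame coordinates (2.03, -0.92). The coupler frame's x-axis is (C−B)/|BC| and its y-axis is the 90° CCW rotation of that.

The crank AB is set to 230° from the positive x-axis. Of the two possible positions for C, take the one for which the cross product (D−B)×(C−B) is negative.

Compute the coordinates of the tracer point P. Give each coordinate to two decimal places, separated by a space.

-0.23 -3.50

A=(0,0), D=(6.00,0)
B = A + 2.00·(cos230°, sin230°) = (-1.2856, -1.5321)
|BD| = 7.4449
circle(B,9.00) ∩ circle(D,7.00): a=5.8716, h=6.8209
  candidates: C₊=(3.0567,6.3511) cross=50.781; C₋=(5.8640,-6.9987) cross=-50.781
  mode - wants cross < 0 → take C=(5.8640,-6.9987) (cross=-50.781)
ex = (C−B)/|BC| = (0.7944,-0.6074); ey = (0.6074,0.7944)
P = B + 2.03·ex + -0.92·ey = (-0.2318,-3.4960)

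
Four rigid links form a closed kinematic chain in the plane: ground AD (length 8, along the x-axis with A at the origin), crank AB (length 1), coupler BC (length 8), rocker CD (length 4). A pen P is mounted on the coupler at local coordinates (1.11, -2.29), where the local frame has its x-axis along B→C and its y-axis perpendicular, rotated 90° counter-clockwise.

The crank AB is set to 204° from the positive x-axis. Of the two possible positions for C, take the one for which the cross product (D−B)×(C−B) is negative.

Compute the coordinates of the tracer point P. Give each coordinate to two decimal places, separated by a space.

A=(0,0), D=(8.00,0)
B = A + 1.00·(cos204°, sin204°) = (-0.9135, -0.4067)
|BD| = 8.9228
circle(B,8.00) ∩ circle(D,4.00): a=7.1511, h=3.5862
  candidates: C₊=(6.0667,3.5018) cross=31.999; C₋=(6.3936,-3.6633) cross=-31.999
  mode - wants cross < 0 → take C=(6.3936,-3.6633) (cross=-31.999)
ex = (C−B)/|BC| = (0.9134,-0.4071); ey = (0.4071,0.9134)
P = B + 1.11·ex + -2.29·ey = (-0.8319,-2.9503)

-0.83 -2.95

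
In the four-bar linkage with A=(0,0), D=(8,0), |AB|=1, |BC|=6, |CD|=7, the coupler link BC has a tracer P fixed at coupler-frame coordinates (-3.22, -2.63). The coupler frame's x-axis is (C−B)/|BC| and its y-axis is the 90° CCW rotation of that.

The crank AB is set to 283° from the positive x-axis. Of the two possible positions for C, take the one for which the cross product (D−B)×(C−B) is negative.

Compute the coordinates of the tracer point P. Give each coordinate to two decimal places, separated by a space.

A=(0,0), D=(8.00,0)
B = A + 1.00·(cos283°, sin283°) = (0.2250, -0.9744)
|BD| = 7.8359
circle(B,6.00) ∩ circle(D,7.00): a=3.0884, h=5.1441
  candidates: C₊=(2.6497,4.5138) cross=40.308; C₋=(3.9290,-5.6945) cross=-40.308
  mode - wants cross < 0 → take C=(3.9290,-5.6945) (cross=-40.308)
ex = (C−B)/|BC| = (0.6173,-0.7867); ey = (0.7867,0.6173)
P = B + -3.22·ex + -2.63·ey = (-3.8319,-0.0649)

-3.83 -0.06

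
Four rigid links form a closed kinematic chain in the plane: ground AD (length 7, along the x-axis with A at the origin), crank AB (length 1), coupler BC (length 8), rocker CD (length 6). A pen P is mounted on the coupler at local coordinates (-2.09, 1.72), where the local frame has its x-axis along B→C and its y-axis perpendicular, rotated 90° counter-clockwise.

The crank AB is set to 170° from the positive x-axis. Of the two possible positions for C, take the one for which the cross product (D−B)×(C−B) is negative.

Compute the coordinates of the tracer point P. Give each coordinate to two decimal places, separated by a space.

A=(0,0), D=(7.00,0)
B = A + 1.00·(cos170°, sin170°) = (-0.9848, 0.1736)
|BD| = 7.9867
circle(B,8.00) ∩ circle(D,6.00): a=5.7463, h=5.5660
  candidates: C₊=(4.8811,5.6134) cross=44.454; C₋=(4.6391,-5.5160) cross=-44.454
  mode - wants cross < 0 → take C=(4.6391,-5.5160) (cross=-44.454)
ex = (C−B)/|BC| = (0.7030,-0.7112); ey = (0.7112,0.7030)
P = B + -2.09·ex + 1.72·ey = (-1.2308,2.8692)

-1.23 2.87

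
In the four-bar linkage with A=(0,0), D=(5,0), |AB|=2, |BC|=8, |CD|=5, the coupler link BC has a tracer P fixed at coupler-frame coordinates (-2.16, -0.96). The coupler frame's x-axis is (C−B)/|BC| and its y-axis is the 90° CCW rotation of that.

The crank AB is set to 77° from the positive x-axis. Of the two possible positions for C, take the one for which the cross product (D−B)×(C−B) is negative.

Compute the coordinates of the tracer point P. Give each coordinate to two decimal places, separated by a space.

-1.46 3.34

A=(0,0), D=(5.00,0)
B = A + 2.00·(cos77°, sin77°) = (0.4499, 1.9487)
|BD| = 4.9498
circle(B,8.00) ∩ circle(D,5.00): a=6.4144, h=4.7807
  candidates: C₊=(8.2285,3.8180) cross=23.664; C₋=(4.4642,-4.9712) cross=-23.664
  mode - wants cross < 0 → take C=(4.4642,-4.9712) (cross=-23.664)
ex = (C−B)/|BC| = (0.5018,-0.8650); ey = (0.8650,0.5018)
P = B + -2.16·ex + -0.96·ey = (-1.4643,3.3354)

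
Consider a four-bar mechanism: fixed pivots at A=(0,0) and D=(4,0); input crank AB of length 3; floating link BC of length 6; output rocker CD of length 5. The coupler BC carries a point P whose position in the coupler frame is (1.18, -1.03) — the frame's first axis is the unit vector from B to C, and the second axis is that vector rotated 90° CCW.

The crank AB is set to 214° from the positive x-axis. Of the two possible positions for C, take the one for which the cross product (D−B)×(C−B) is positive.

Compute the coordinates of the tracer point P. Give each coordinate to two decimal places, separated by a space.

A=(0,0), D=(4.00,0)
B = A + 3.00·(cos214°, sin214°) = (-2.4871, -1.6776)
|BD| = 6.7005
circle(B,6.00) ∩ circle(D,5.00): a=4.1711, h=4.3130
  candidates: C₊=(0.4713,3.5424) cross=28.899; C₋=(2.6310,-4.8089) cross=-28.899
  mode + wants cross > 0 → take C=(0.4713,3.5424) (cross=28.899)
ex = (C−B)/|BC| = (0.4931,0.8700); ey = (-0.8700,0.4931)
P = B + 1.18·ex + -1.03·ey = (-1.0092,-1.1589)

-1.01 -1.16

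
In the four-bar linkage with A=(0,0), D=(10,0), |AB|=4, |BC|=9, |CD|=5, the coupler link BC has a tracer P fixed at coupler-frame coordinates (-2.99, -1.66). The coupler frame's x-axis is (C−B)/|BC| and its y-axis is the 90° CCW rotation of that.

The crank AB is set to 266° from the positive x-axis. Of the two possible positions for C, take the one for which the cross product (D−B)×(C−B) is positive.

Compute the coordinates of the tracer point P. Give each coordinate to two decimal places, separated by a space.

A=(0,0), D=(10.00,0)
B = A + 4.00·(cos266°, sin266°) = (-0.2790, -3.9903)
|BD| = 11.0264
circle(B,9.00) ∩ circle(D,5.00): a=8.0525, h=4.0195
  candidates: C₊=(5.7732,2.6709) cross=44.321; C₋=(8.6823,-4.8233) cross=-44.321
  mode + wants cross > 0 → take C=(5.7732,2.6709) (cross=44.321)
ex = (C−B)/|BC| = (0.6725,0.7401); ey = (-0.7401,0.6725)
P = B + -2.99·ex + -1.66·ey = (-1.0611,-7.3195)

-1.06 -7.32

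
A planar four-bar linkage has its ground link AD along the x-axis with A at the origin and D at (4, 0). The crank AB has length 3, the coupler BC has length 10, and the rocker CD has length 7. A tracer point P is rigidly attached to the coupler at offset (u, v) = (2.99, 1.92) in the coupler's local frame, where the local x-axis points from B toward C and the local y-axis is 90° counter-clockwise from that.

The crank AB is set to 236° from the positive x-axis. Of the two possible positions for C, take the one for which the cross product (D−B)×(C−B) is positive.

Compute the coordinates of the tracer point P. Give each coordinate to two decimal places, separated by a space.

-2.31 1.01

A=(0,0), D=(4.00,0)
B = A + 3.00·(cos236°, sin236°) = (-1.6776, -2.4871)
|BD| = 6.1984
circle(B,10.00) ∩ circle(D,7.00): a=7.2132, h=6.9261
  candidates: C₊=(2.1504,6.7512) cross=42.931; C₋=(7.7085,-5.9369) cross=-42.931
  mode + wants cross > 0 → take C=(2.1504,6.7512) (cross=42.931)
ex = (C−B)/|BC| = (0.3828,0.9238); ey = (-0.9238,0.3828)
P = B + 2.99·ex + 1.92·ey = (-2.3068,1.0101)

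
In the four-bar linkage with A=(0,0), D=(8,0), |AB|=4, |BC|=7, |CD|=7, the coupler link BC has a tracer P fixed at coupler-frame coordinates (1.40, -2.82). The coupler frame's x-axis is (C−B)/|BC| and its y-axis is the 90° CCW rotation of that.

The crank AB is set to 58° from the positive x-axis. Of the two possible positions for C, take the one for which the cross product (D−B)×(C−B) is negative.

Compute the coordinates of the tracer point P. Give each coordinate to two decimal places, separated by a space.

-0.72 2.04

A=(0,0), D=(8.00,0)
B = A + 4.00·(cos58°, sin58°) = (2.1197, 3.3922)
|BD| = 6.7886
circle(B,7.00) ∩ circle(D,7.00): a=3.3943, h=6.1220
  candidates: C₊=(8.1189,6.9990) cross=41.560; C₋=(2.0007,-3.6068) cross=-41.560
  mode - wants cross < 0 → take C=(2.0007,-3.6068) (cross=-41.560)
ex = (C−B)/|BC| = (-0.0170,-0.9999); ey = (0.9999,-0.0170)
P = B + 1.40·ex + -2.82·ey = (-0.7237,2.0403)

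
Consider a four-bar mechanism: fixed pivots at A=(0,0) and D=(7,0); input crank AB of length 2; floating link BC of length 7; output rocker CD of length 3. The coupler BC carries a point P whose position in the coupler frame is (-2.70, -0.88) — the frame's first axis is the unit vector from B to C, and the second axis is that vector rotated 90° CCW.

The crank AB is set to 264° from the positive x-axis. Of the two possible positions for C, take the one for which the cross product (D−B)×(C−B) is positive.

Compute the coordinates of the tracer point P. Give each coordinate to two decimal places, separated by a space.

-1.75 -4.37

A=(0,0), D=(7.00,0)
B = A + 2.00·(cos264°, sin264°) = (-0.2091, -1.9890)
|BD| = 7.4784
circle(B,7.00) ∩ circle(D,3.00): a=6.4136, h=2.8047
  candidates: C₊=(5.2275,2.4204) cross=20.974; C₋=(6.7195,-2.9869) cross=-20.974
  mode + wants cross > 0 → take C=(5.2275,2.4204) (cross=20.974)
ex = (C−B)/|BC| = (0.7767,0.6299); ey = (-0.6299,0.7767)
P = B + -2.70·ex + -0.88·ey = (-1.7517,-4.3733)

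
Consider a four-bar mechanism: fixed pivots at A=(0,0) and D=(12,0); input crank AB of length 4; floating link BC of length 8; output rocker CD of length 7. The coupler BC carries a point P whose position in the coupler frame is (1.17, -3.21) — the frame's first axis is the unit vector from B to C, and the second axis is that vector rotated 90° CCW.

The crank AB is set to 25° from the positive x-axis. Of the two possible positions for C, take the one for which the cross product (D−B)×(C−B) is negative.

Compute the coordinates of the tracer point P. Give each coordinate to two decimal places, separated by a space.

1.37 -0.88

A=(0,0), D=(12.00,0)
B = A + 4.00·(cos25°, sin25°) = (3.6252, 1.6905)
|BD| = 8.5437
circle(B,8.00) ∩ circle(D,7.00): a=5.1497, h=6.1222
  candidates: C₊=(9.8844,6.6727) cross=52.306; C₋=(7.4618,-5.3296) cross=-52.306
  mode - wants cross < 0 → take C=(7.4618,-5.3296) (cross=-52.306)
ex = (C−B)/|BC| = (0.4796,-0.8775); ey = (0.8775,0.4796)
P = B + 1.17·ex + -3.21·ey = (1.3695,-0.8756)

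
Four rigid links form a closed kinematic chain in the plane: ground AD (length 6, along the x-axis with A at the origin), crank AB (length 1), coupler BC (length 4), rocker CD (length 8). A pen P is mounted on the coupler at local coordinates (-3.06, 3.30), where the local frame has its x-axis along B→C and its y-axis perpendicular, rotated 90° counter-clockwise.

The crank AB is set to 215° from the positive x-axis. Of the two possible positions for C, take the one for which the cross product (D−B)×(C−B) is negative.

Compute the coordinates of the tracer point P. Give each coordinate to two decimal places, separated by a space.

A=(0,0), D=(6.00,0)
B = A + 1.00·(cos215°, sin215°) = (-0.8192, -0.5736)
|BD| = 6.8432
circle(B,4.00) ∩ circle(D,8.00): a=-0.0855, h=3.9991
  candidates: C₊=(-1.2395,3.4043) cross=27.367; C₋=(-0.5692,-4.5658) cross=-27.367
  mode - wants cross < 0 → take C=(-0.5692,-4.5658) (cross=-27.367)
ex = (C−B)/|BC| = (0.0625,-0.9980); ey = (0.9980,0.0625)
P = B + -3.06·ex + 3.30·ey = (2.2832,2.6867)

2.28 2.69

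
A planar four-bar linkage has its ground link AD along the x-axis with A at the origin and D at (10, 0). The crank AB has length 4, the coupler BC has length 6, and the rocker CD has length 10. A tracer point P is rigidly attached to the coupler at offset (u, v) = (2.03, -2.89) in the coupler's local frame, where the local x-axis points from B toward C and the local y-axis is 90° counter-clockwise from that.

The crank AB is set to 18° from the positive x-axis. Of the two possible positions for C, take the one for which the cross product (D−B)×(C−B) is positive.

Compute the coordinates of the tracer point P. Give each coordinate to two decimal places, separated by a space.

6.42 3.61

A=(0,0), D=(10.00,0)
B = A + 4.00·(cos18°, sin18°) = (3.8042, 1.2361)
|BD| = 6.3179
circle(B,6.00) ∩ circle(D,10.00): a=-1.9061, h=5.6892
  candidates: C₊=(3.0481,7.1882) cross=35.944; C₋=(0.8219,-3.9703) cross=-35.944
  mode + wants cross > 0 → take C=(3.0481,7.1882) (cross=35.944)
ex = (C−B)/|BC| = (-0.1260,0.9920); ey = (-0.9920,-0.1260)
P = B + 2.03·ex + -2.89·ey = (6.4154,3.6141)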